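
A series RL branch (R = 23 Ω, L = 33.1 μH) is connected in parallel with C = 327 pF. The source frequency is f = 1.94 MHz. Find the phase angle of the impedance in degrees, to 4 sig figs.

ω = 2πf = 1.219e+07 rad/s
X_L = ωL = 403.5 Ω
X_C = 1/(ωC) = 250.9 Ω
Branch 1 (R+jX_L): Z₁ = 23.00 + j403.5 Ω, |Z₁| = 404.1 Ω
Branch 2 (−jX_C): Z₂ = −j250.9 Ω
Parallel: Z = Z₁Z₂/(Z₁+Z₂), |Z| = 657.0 Ω, ∠Z = -84.69°

-84.69°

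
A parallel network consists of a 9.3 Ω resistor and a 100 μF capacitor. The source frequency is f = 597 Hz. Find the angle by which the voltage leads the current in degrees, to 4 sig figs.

ω = 2πf = 3751 rad/s
X_C = 1/(ωC) = 2.666 Ω
Parallel: admittances add. Y = 1/R + jωC
Y = (0.1075 + j0.3751) S
|Y| = 0.3902 S → |Z| = 1/|Y| = 2.563 Ω, ∠Z = −∠Y = -74.00°

-74.00°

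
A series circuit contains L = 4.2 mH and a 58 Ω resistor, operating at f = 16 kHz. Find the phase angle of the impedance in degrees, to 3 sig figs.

ω = 2πf = 100500 rad/s
X_L = ωL = 422 Ω
Z = 58.0 + j422 Ω
|Z| = √(58.0² + 422²) = 426 Ω
∠Z = arctan(422/58.0) = 82.2°

82.2°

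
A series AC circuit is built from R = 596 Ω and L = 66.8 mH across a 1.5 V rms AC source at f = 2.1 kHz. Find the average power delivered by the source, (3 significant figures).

1.18 mW

ω = 2πf = 13190 rad/s
X_L = ωL = 881 Ω
Z = 596 + j881 Ω
|Z| = √(596² + 881²) = 1060 Ω
∠Z = arctan(881/596) = 55.9°
I = V/|Z| = 1.41 mA
P = VI cos φ = 1.5 × 0.00141 × cos(55.9°) = 1.18 mW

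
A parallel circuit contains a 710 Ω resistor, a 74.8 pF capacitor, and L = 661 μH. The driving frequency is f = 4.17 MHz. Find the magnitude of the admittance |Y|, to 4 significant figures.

ω = 2πf = 2.62e+07 rad/s
X_L = ωL = 17320 Ω
X_C = 1/(ωC) = 510.2 Ω
Parallel: admittances add. Y = 1/R + 1/(jωL) + jωC
Y = (0.001408 + j0.001902) S
|Y| = 0.002367 S → |Z| = 1/|Y| = 422.5 Ω, ∠Z = −∠Y = -53.48°

2.367 mS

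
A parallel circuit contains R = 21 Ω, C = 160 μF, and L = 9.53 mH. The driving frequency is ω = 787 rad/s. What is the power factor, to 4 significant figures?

0.9881

X_L = ωL = 7.500 Ω
X_C = 1/(ωC) = 7.942 Ω
Parallel: admittances add. Y = 1/R + 1/(jωL) + jωC
Y = (0.04762 − j0.007411) S
|Y| = 0.04819 S → |Z| = 1/|Y| = 20.75 Ω, ∠Z = −∠Y = 8.846°
cos φ = cos(8.846°) = 0.9881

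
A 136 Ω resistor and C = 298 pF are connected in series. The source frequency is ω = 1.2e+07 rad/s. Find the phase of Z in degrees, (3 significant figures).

-64.1°

X_C = 1/(ωC) = 280 Ω
Z = 136 − j280 Ω
|Z| = √(136² + 280²) = 311 Ω
∠Z = arctan(-280/136) = -64.1°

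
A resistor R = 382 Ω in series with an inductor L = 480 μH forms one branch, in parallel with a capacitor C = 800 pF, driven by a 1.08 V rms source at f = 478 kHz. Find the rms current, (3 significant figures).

ω = 2πf = 3.003e+06 rad/s
X_L = ωL = 1440 Ω
X_C = 1/(ωC) = 416 Ω
Branch 1 (R+jX_L): Z₁ = 382 + j1440 Ω, |Z₁| = 1490 Ω
Branch 2 (−jX_C): Z₂ = −j416 Ω
Parallel: Z = Z₁Z₂/(Z₁+Z₂), |Z| = 567 Ω, ∠Z = -84.4°
I = V/|Z| = 1.08/567 = 1.90 mA

1.90 mA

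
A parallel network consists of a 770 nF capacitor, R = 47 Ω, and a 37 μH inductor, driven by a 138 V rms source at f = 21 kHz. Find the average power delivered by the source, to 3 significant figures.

ω = 2πf = 131900 rad/s
X_L = ωL = 4.88 Ω
X_C = 1/(ωC) = 9.84 Ω
Parallel: admittances add. Y = 1/R + 1/(jωL) + jωC
Y = (0.0213 − j0.103) S
|Y| = 0.105 S → |Z| = 1/|Y| = 9.49 Ω, ∠Z = −∠Y = 78.4°
I = V/|Z| = 14.5 A
P = VI cos φ = 138 × 14.5 × cos(78.4°) = 405 W

405 W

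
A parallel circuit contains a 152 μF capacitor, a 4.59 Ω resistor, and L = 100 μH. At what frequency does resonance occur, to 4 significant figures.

1.291 kHz

ω₀ = 1/√(LC) = 1/√(0.0001 × 0.000152) = 8111 rad/s
f₀ = ω₀/(2π) = 1.291 kHz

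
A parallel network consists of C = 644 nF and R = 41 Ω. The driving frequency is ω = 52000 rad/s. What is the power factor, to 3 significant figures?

X_C = 1/(ωC) = 29.9 Ω
Parallel: admittances add. Y = 1/R + jωC
Y = (0.0244 + j0.0335) S
|Y| = 0.0414 S → |Z| = 1/|Y| = 24.1 Ω, ∠Z = −∠Y = -53.9°
cos φ = cos(-53.9°) = 0.589

0.589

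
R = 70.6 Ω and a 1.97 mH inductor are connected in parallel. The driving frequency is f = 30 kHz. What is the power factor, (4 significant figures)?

ω = 2πf = 188500 rad/s
X_L = ωL = 371.3 Ω
Parallel: admittances add. Y = 1/R + 1/(jωL)
Y = (0.01416 − j0.002693) S
|Y| = 0.01442 S → |Z| = 1/|Y| = 69.36 Ω, ∠Z = −∠Y = 10.76°
cos φ = cos(10.76°) = 0.9824

0.9824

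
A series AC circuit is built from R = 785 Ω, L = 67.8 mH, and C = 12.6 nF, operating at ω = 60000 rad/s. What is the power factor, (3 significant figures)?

0.275

X_L = ωL = 4070 Ω
X_C = 1/(ωC) = 1320 Ω
Net reactance X = X_L − X_C = 2750 Ω
Z = 785 + j2750 Ω
|Z| = √(785² + 2750²) = 2860 Ω
∠Z = arctan(2750/785) = 74.0°
cos φ = cos(74.0°) = 0.275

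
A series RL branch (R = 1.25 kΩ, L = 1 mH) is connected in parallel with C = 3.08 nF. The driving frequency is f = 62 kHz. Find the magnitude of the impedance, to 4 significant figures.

ω = 2πf = 389600 rad/s
X_L = ωL = 389.6 Ω
X_C = 1/(ωC) = 833.4 Ω
Branch 1 (R+jX_L): Z₁ = 1250 + j389.6 Ω, |Z₁| = 1309 Ω
Branch 2 (−jX_C): Z₂ = −j833.4 Ω
Parallel: Z = Z₁Z₂/(Z₁+Z₂), |Z| = 822.7 Ω, ∠Z = -53.14°

822.7 Ω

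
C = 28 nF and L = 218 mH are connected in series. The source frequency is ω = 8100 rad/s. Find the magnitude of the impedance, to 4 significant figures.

2643 Ω

X_L = ωL = 1766 Ω
X_C = 1/(ωC) = 4409 Ω
Net reactance X = X_L − X_C = -2643 Ω
Z = − j2643 Ω
|Z| = √(0² + 2643²) = 2643 Ω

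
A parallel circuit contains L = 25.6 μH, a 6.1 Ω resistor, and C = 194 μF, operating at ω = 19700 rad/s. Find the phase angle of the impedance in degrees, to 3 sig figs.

X_L = ωL = 0.504 Ω
X_C = 1/(ωC) = 0.262 Ω
Parallel: admittances add. Y = 1/R + 1/(jωL) + jωC
Y = (0.164 + j1.84) S
|Y| = 1.85 S → |Z| = 1/|Y| = 0.542 Ω, ∠Z = −∠Y = -84.9°

-84.9°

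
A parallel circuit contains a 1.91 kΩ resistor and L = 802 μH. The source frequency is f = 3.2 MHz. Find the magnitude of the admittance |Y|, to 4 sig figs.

527.2 μS

ω = 2πf = 2.011e+07 rad/s
X_L = ωL = 16130 Ω
Parallel: admittances add. Y = 1/R + 1/(jωL)
Y = (0.0005236 − j6.201e-05) S
|Y| = 0.0005272 S → |Z| = 1/|Y| = 1897 Ω, ∠Z = −∠Y = 6.755°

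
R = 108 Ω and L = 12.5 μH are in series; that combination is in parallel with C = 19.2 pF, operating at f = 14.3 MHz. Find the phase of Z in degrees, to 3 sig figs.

ω = 2πf = 8.985e+07 rad/s
X_L = ωL = 1120 Ω
X_C = 1/(ωC) = 580 Ω
Branch 1 (R+jX_L): Z₁ = 108 + j1120 Ω, |Z₁| = 1130 Ω
Branch 2 (−jX_C): Z₂ = −j580 Ω
Parallel: Z = Z₁Z₂/(Z₁+Z₂), |Z| = 1180 Ω, ∠Z = -84.3°

-84.3°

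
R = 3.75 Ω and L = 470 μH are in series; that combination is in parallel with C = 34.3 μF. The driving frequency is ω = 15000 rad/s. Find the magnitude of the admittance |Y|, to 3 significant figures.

X_L = ωL = 7.05 Ω
X_C = 1/(ωC) = 1.94 Ω
Branch 1 (R+jX_L): Z₁ = 3.75 + j7.05 Ω, |Z₁| = 7.99 Ω
Branch 2 (−jX_C): Z₂ = −j1.94 Ω
Parallel: Z = Z₁Z₂/(Z₁+Z₂), |Z| = 2.45 Ω, ∠Z = -81.7°
|Y| = 1/|Z| = 408 mS

408 mS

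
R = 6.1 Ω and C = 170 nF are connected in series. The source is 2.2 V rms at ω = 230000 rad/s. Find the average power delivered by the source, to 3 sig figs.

X_C = 1/(ωC) = 25.6 Ω
Z = 6.10 − j25.6 Ω
|Z| = √(6.10² + 25.6²) = 26.3 Ω
∠Z = arctan(-25.6/6.10) = -76.6°
I = V/|Z| = 83.7 mA
P = VI cos φ = 2.2 × 0.0837 × cos(-76.6°) = 42.7 mW

42.7 mW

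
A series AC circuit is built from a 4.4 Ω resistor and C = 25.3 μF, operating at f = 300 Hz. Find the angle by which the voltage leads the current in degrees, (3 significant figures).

-78.1°

ω = 2πf = 1885 rad/s
X_C = 1/(ωC) = 21.0 Ω
Z = 4.40 − j21.0 Ω
|Z| = √(4.40² + 21.0²) = 21.4 Ω
∠Z = arctan(-21.0/4.40) = -78.1°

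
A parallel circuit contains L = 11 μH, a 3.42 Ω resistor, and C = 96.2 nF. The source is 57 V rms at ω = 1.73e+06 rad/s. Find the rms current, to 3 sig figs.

X_L = ωL = 19.0 Ω
X_C = 1/(ωC) = 6.01 Ω
Parallel: admittances add. Y = 1/R + 1/(jωL) + jωC
Y = (0.292 + j0.114) S
|Y| = 0.314 S → |Z| = 1/|Y| = 3.19 Ω, ∠Z = −∠Y = -21.3°
I = V/|Z| = 57/3.19 = 17.9 A

17.9 A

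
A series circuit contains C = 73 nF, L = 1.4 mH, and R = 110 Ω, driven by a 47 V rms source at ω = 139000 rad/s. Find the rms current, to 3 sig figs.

X_L = ωL = 195 Ω
X_C = 1/(ωC) = 98.6 Ω
Net reactance X = X_L − X_C = 96.0 Ω
Z = 110 + j96.0 Ω
|Z| = √(110² + 96.0²) = 146 Ω
I = V/|Z| = 47/146 = 322 mA

322 mA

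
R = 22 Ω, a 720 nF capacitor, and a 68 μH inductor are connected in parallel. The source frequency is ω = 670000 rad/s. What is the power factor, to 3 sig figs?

X_L = ωL = 45.6 Ω
X_C = 1/(ωC) = 2.07 Ω
Parallel: admittances add. Y = 1/R + 1/(jωL) + jωC
Y = (0.0455 + j0.460) S
|Y| = 0.463 S → |Z| = 1/|Y| = 2.16 Ω, ∠Z = −∠Y = -84.4°
cos φ = cos(-84.4°) = 0.0982

0.0982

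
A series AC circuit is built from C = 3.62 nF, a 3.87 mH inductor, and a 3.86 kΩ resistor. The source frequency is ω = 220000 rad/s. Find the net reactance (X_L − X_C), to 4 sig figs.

-404.3 Ω

X_L = ωL = 851.4 Ω
X_C = 1/(ωC) = 1256 Ω
X = 851.4 − 1256 = -404.3 Ω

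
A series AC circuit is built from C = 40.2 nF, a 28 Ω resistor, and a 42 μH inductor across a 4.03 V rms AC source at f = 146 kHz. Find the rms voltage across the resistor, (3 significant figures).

3.73 V

ω = 2πf = 917300 rad/s
X_L = ωL = 38.5 Ω
X_C = 1/(ωC) = 27.1 Ω
Net reactance X = X_L − X_C = 11.4 Ω
Z = 28.0 + j11.4 Ω
|Z| = √(28.0² + 11.4²) = 30.2 Ω
I = V/|Z| = 133 mA
V_R = I·|Z_R| = 0.133 × 28.0 = 3.73 V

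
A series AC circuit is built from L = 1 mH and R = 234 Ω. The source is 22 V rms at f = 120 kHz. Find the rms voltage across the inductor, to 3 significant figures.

ω = 2πf = 754000 rad/s
X_L = ωL = 754 Ω
Z = 234 + j754 Ω
|Z| = √(234² + 754²) = 789 Ω
I = V/|Z| = 27.9 mA
V_L = I·|Z_L| = 0.0279 × 754 = 21.0 V

21.0 V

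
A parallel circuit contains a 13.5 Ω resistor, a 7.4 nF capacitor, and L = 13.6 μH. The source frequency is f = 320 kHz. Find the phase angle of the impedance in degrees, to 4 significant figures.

ω = 2πf = 2.011e+06 rad/s
X_L = ωL = 27.34 Ω
X_C = 1/(ωC) = 67.21 Ω
Parallel: admittances add. Y = 1/R + 1/(jωL) + jωC
Y = (0.07407 − j0.02169) S
|Y| = 0.07718 S → |Z| = 1/|Y| = 12.96 Ω, ∠Z = −∠Y = 16.32°

16.32°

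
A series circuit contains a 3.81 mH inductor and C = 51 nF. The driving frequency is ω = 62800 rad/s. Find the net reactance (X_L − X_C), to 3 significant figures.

X_L = ωL = 239 Ω
X_C = 1/(ωC) = 312 Ω
X = 239 − 312 = -73.0 Ω

-73.0 Ω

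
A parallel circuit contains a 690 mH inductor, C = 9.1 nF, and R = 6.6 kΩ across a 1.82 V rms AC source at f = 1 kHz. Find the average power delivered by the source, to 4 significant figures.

501.9 μW

ω = 2πf = 6283 rad/s
X_L = ωL = 4335 Ω
X_C = 1/(ωC) = 17490 Ω
Parallel: admittances add. Y = 1/R + 1/(jωL) + jωC
Y = (0.0001515 − j0.0001735) S
|Y| = 0.0002303 S → |Z| = 1/|Y| = 4342 Ω, ∠Z = −∠Y = 48.87°
I = V/|Z| = 419.2 μA
P = VI cos φ = 1.82 × 0.0004192 × cos(48.87°) = 501.9 μW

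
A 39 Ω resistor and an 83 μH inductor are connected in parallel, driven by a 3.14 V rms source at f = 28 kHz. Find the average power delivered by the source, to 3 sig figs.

253 mW

ω = 2πf = 175900 rad/s
X_L = ωL = 14.6 Ω
Parallel: admittances add. Y = 1/R + 1/(jωL)
Y = (0.0256 − j0.0685) S
|Y| = 0.0731 S → |Z| = 1/|Y| = 13.7 Ω, ∠Z = −∠Y = 69.5°
I = V/|Z| = 230 mA
P = VI cos φ = 3.14 × 0.230 × cos(69.5°) = 253 mW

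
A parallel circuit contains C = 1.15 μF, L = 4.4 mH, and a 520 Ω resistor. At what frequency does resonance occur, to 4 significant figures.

ω₀ = 1/√(LC) = 1/√(0.0044 × 1.15e-06) = 14060 rad/s
f₀ = ω₀/(2π) = 2.237 kHz

2.237 kHz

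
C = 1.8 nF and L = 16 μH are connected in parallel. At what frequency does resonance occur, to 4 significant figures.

937.8 kHz

ω₀ = 1/√(LC) = 1/√(1.6e-05 × 1.8e-09) = 5.893e+06 rad/s
f₀ = ω₀/(2π) = 937.8 kHz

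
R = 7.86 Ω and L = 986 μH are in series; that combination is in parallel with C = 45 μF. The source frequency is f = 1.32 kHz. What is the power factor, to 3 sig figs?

ω = 2πf = 8294 rad/s
X_L = ωL = 8.18 Ω
X_C = 1/(ωC) = 2.68 Ω
Branch 1 (R+jX_L): Z₁ = 7.86 + j8.18 Ω, |Z₁| = 11.3 Ω
Branch 2 (−jX_C): Z₂ = −j2.68 Ω
Parallel: Z = Z₁Z₂/(Z₁+Z₂), |Z| = 3.17 Ω, ∠Z = -78.8°
cos φ = cos(-78.8°) = 0.194

0.194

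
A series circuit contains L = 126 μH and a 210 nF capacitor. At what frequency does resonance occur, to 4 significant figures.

ω₀ = 1/√(LC) = 1/√(0.000126 × 2.1e-07) = 194400 rad/s
f₀ = ω₀/(2π) = 30.94 kHz

30.94 kHz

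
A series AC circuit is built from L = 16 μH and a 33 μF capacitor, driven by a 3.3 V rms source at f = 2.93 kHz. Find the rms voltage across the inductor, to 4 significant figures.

0.7192 V

ω = 2πf = 18410 rad/s
X_L = ωL = 0.2946 Ω
X_C = 1/(ωC) = 1.646 Ω
Net reactance X = X_L − X_C = -1.351 Ω
Z = − j1.351 Ω
|Z| = √(0² + 1.351²) = 1.351 Ω
I = V/|Z| = 2.442 A
V_L = I·|Z_L| = 2.442 × 0.2946 = 0.7192 V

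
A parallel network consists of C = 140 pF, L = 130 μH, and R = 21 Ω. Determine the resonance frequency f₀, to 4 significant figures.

ω₀ = 1/√(LC) = 1/√(0.00013 × 1.4e-10) = 7.412e+06 rad/s
f₀ = ω₀/(2π) = 1.180 MHz

1.180 MHz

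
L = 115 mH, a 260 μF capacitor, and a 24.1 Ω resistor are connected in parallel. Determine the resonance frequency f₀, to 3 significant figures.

ω₀ = 1/√(LC) = 1/√(0.115 × 0.00026) = 182.9 rad/s
f₀ = ω₀/(2π) = 29.1 Hz

29.1 Hz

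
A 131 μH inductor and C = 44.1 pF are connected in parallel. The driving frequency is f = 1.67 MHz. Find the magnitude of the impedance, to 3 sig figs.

ω = 2πf = 1.049e+07 rad/s
X_L = ωL = 1370 Ω
X_C = 1/(ωC) = 2160 Ω
Parallel: admittances add. Y = 1/(jωL) + jωC
Y = (0 − j0.000265) S
|Y| = 0.000265 S → |Z| = 1/|Y| = 3780 Ω, ∠Z = −∠Y = 90.0°

3780 Ω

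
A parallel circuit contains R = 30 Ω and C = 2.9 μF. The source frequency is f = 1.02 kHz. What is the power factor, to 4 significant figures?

0.8734

ω = 2πf = 6409 rad/s
X_C = 1/(ωC) = 53.80 Ω
Parallel: admittances add. Y = 1/R + jωC
Y = (0.03333 + j0.01859) S
|Y| = 0.03816 S → |Z| = 1/|Y| = 26.20 Ω, ∠Z = −∠Y = -29.14°
cos φ = cos(-29.14°) = 0.8734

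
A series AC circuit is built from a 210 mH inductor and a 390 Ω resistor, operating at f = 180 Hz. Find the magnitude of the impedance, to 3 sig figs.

ω = 2πf = 1131 rad/s
X_L = ωL = 238 Ω
Z = 390 + j238 Ω
|Z| = √(390² + 238²) = 457 Ω

457 Ω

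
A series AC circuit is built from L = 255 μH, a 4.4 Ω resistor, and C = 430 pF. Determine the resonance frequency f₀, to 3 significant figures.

481 kHz

ω₀ = 1/√(LC) = 1/√(0.000255 × 4.3e-10) = 3.02e+06 rad/s
f₀ = ω₀/(2π) = 481 kHz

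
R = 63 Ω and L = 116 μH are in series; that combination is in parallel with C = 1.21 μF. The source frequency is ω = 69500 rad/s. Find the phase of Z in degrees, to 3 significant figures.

X_L = ωL = 8.06 Ω
X_C = 1/(ωC) = 11.9 Ω
Branch 1 (R+jX_L): Z₁ = 63.0 + j8.06 Ω, |Z₁| = 63.5 Ω
Branch 2 (−jX_C): Z₂ = −j11.9 Ω
Parallel: Z = Z₁Z₂/(Z₁+Z₂), |Z| = 12.0 Ω, ∠Z = -79.2°

-79.2°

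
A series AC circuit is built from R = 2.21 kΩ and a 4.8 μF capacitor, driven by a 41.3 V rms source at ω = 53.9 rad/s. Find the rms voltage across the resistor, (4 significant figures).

X_C = 1/(ωC) = 3865 Ω
Z = 2210 − j3865 Ω
|Z| = √(2210² + 3865²) = 4452 Ω
I = V/|Z| = 9.276 mA
V_R = I·|Z_R| = 0.009276 × 2210 = 20.50 V

20.50 V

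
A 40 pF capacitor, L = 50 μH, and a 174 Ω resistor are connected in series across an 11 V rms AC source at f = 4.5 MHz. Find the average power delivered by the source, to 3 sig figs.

ω = 2πf = 2.827e+07 rad/s
X_L = ωL = 1410 Ω
X_C = 1/(ωC) = 884 Ω
Net reactance X = X_L − X_C = 530 Ω
Z = 174 + j530 Ω
|Z| = √(174² + 530²) = 557 Ω
∠Z = arctan(530/174) = 71.8°
I = V/|Z| = 19.7 mA
P = VI cos φ = 11 × 0.0197 × cos(71.8°) = 67.8 mW

67.8 mW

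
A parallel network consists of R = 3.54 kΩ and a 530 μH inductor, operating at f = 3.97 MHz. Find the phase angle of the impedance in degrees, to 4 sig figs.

ω = 2πf = 2.494e+07 rad/s
X_L = ωL = 13220 Ω
Parallel: admittances add. Y = 1/R + 1/(jωL)
Y = (0.0002825 − j7.564e-05) S
|Y| = 0.0002924 S → |Z| = 1/|Y| = 3420 Ω, ∠Z = −∠Y = 14.99°

14.99°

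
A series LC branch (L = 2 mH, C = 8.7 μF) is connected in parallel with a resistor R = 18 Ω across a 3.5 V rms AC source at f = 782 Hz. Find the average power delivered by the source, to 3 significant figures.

ω = 2πf = 4913 rad/s
X_L = ωL = 9.83 Ω
X_C = 1/(ωC) = 23.4 Ω
Branch 1: Z₁ = R = 18.0 Ω
Branch 2 (series LC): Z₂ = j(X_L − X_C) = −j13.6 Ω
Parallel: Z = Z₁Z₂/(Z₁+Z₂), |Z| = 10.8 Ω, ∠Z = -53.0°
I = V/|Z| = 323 mA
P = VI cos φ = 3.5 × 0.323 × cos(-53.0°) = 681 mW

681 mW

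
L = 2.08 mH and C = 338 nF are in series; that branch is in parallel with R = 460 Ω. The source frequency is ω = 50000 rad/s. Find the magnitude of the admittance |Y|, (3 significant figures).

22.4 mS

X_L = ωL = 104 Ω
X_C = 1/(ωC) = 59.2 Ω
Branch 1: Z₁ = R = 460 Ω
Branch 2 (series LC): Z₂ = j(X_L − X_C) = j44.8 Ω
Parallel: Z = Z₁Z₂/(Z₁+Z₂), |Z| = 44.6 Ω, ∠Z = 84.4°
|Y| = 1/|Z| = 22.4 mS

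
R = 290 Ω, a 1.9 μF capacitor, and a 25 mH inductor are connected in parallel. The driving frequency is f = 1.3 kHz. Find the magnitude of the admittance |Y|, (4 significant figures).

ω = 2πf = 8168 rad/s
X_L = ωL = 204.2 Ω
X_C = 1/(ωC) = 64.44 Ω
Parallel: admittances add. Y = 1/R + 1/(jωL) + jωC
Y = (0.003448 + j0.01062) S
|Y| = 0.01117 S → |Z| = 1/|Y| = 89.54 Ω, ∠Z = −∠Y = -72.02°

11.17 mS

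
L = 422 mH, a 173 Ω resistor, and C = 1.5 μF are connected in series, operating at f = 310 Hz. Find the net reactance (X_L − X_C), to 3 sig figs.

480 Ω

ω = 2πf = 1948 rad/s
X_L = ωL = 822 Ω
X_C = 1/(ωC) = 342 Ω
X = 822 − 342 = 480 Ω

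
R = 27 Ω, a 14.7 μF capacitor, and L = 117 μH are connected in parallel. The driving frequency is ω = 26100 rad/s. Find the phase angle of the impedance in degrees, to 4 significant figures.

-56.61°

X_L = ωL = 3.054 Ω
X_C = 1/(ωC) = 2.606 Ω
Parallel: admittances add. Y = 1/R + 1/(jωL) + jωC
Y = (0.03704 + j0.05620) S
|Y| = 0.06731 S → |Z| = 1/|Y| = 14.86 Ω, ∠Z = −∠Y = -56.61°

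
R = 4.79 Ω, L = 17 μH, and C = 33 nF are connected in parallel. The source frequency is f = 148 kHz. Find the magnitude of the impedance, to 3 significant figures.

4.73 Ω

ω = 2πf = 929900 rad/s
X_L = ωL = 15.8 Ω
X_C = 1/(ωC) = 32.6 Ω
Parallel: admittances add. Y = 1/R + 1/(jωL) + jωC
Y = (0.209 − j0.0326) S
|Y| = 0.211 S → |Z| = 1/|Y| = 4.73 Ω, ∠Z = −∠Y = 8.87°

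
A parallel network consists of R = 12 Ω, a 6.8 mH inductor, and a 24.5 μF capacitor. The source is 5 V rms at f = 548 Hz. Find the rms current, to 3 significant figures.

466 mA

ω = 2πf = 3443 rad/s
X_L = ωL = 23.4 Ω
X_C = 1/(ωC) = 11.9 Ω
Parallel: admittances add. Y = 1/R + 1/(jωL) + jωC
Y = (0.0833 + j0.0416) S
|Y| = 0.0932 S → |Z| = 1/|Y| = 10.7 Ω, ∠Z = −∠Y = -26.6°
I = V/|Z| = 5/10.7 = 466 mA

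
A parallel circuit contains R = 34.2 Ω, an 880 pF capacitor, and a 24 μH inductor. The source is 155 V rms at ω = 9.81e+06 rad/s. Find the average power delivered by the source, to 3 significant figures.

X_L = ωL = 235 Ω
X_C = 1/(ωC) = 116 Ω
Parallel: admittances add. Y = 1/R + 1/(jωL) + jωC
Y = (0.0292 + j0.00439) S
|Y| = 0.0296 S → |Z| = 1/|Y| = 33.8 Ω, ∠Z = −∠Y = -8.53°
I = V/|Z| = 4.58 A
P = VI cos φ = 155 × 4.58 × cos(-8.53°) = 702 W

702 W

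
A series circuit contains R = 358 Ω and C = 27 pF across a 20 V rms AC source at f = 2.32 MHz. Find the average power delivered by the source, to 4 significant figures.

ω = 2πf = 1.458e+07 rad/s
X_C = 1/(ωC) = 2541 Ω
Z = 358.0 − j2541 Ω
|Z| = √(358.0² + 2541²) = 2566 Ω
∠Z = arctan(-2541/358.0) = -81.98°
I = V/|Z| = 7.795 mA
P = VI cos φ = 20 × 0.007795 × cos(-81.98°) = 21.75 mW

21.75 mW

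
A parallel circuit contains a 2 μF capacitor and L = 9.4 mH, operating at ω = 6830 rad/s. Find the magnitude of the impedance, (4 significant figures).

X_L = ωL = 64.20 Ω
X_C = 1/(ωC) = 73.21 Ω
Parallel: admittances add. Y = 1/(jωL) + jωC
Y = (0 − j0.001916) S
|Y| = 0.001916 S → |Z| = 1/|Y| = 522.0 Ω, ∠Z = −∠Y = 90.00°

522.0 Ω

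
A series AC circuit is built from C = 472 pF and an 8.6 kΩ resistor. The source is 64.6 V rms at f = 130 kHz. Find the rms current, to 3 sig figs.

ω = 2πf = 816800 rad/s
X_C = 1/(ωC) = 2590 Ω
Z = 8600 − j2590 Ω
|Z| = √(8600² + 2590²) = 8980 Ω
I = V/|Z| = 64.6/8980 = 7.19 mA

7.19 mA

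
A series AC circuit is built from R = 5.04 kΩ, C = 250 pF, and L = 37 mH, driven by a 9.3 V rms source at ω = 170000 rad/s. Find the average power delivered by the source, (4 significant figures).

X_L = ωL = 6290 Ω
X_C = 1/(ωC) = 23530 Ω
Net reactance X = X_L − X_C = -17240 Ω
Z = 5040 − j17240 Ω
|Z| = √(5040² + 17240²) = 17960 Ω
∠Z = arctan(-17240/5040) = -73.70°
I = V/|Z| = 517.8 μA
P = VI cos φ = 9.3 × 0.0005178 × cos(-73.70°) = 1.351 mW

1.351 mW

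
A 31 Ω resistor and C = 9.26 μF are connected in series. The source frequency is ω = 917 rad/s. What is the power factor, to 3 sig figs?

X_C = 1/(ωC) = 118 Ω
Z = 31.0 − j118 Ω
|Z| = √(31.0² + 118²) = 122 Ω
∠Z = arctan(-118/31.0) = -75.3°
cos φ = cos(-75.3°) = 0.255

0.255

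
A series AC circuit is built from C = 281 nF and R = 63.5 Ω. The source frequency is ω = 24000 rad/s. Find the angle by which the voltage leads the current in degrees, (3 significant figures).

-66.8°

X_C = 1/(ωC) = 148 Ω
Z = 63.5 − j148 Ω
|Z| = √(63.5² + 148²) = 161 Ω
∠Z = arctan(-148/63.5) = -66.8°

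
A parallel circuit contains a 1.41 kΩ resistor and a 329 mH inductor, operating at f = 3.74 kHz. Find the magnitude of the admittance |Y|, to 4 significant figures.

ω = 2πf = 23500 rad/s
X_L = ωL = 7731 Ω
Parallel: admittances add. Y = 1/R + 1/(jωL)
Y = (0.0007092 − j0.0001293) S
|Y| = 0.0007209 S → |Z| = 1/|Y| = 1387 Ω, ∠Z = −∠Y = 10.34°

720.9 μS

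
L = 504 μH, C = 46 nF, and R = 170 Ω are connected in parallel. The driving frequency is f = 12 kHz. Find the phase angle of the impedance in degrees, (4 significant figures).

75.56°

ω = 2πf = 75400 rad/s
X_L = ωL = 38.00 Ω
X_C = 1/(ωC) = 288.3 Ω
Parallel: admittances add. Y = 1/R + 1/(jωL) + jωC
Y = (0.005882 − j0.02285) S
|Y| = 0.02359 S → |Z| = 1/|Y| = 42.39 Ω, ∠Z = −∠Y = 75.56°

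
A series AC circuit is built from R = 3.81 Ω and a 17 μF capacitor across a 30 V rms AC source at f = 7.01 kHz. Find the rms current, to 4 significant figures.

7.431 A

ω = 2πf = 44050 rad/s
X_C = 1/(ωC) = 1.336 Ω
Z = 3.810 − j1.336 Ω
|Z| = √(3.810² + 1.336²) = 4.037 Ω
I = V/|Z| = 30/4.037 = 7.431 A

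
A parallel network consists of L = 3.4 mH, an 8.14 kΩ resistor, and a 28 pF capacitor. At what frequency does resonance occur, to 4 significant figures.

515.8 kHz

ω₀ = 1/√(LC) = 1/√(0.0034 × 2.8e-11) = 3.241e+06 rad/s
f₀ = ω₀/(2π) = 515.8 kHz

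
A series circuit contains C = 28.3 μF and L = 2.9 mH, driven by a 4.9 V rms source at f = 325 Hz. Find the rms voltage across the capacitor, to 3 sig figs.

ω = 2πf = 2042 rad/s
X_L = ωL = 5.92 Ω
X_C = 1/(ωC) = 17.3 Ω
Net reactance X = X_L − X_C = -11.4 Ω
Z = − j11.4 Ω
|Z| = √(0² + 11.4²) = 11.4 Ω
I = V/|Z| = 430 mA
V_C = I·|Z_C| = 0.430 × 17.3 = 7.45 V

7.45 V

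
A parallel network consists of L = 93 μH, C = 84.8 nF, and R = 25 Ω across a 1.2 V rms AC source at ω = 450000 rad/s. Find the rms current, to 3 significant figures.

X_L = ωL = 41.9 Ω
X_C = 1/(ωC) = 26.2 Ω
Parallel: admittances add. Y = 1/R + 1/(jωL) + jωC
Y = (0.0400 + j0.0143) S
|Y| = 0.0425 S → |Z| = 1/|Y| = 23.5 Ω, ∠Z = −∠Y = -19.6°
I = V/|Z| = 1.2/23.5 = 51.0 mA

51.0 mA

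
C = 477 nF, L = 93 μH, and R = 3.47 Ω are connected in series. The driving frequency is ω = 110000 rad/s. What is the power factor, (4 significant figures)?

0.3658

X_L = ωL = 10.23 Ω
X_C = 1/(ωC) = 19.06 Ω
Net reactance X = X_L − X_C = -8.829 Ω
Z = 3.470 − j8.829 Ω
|Z| = √(3.470² + 8.829²) = 9.486 Ω
∠Z = arctan(-8.829/3.470) = -68.54°
cos φ = cos(-68.54°) = 0.3658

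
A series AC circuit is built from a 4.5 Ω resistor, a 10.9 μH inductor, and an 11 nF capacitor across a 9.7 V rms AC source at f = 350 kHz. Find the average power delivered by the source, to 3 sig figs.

ω = 2πf = 2.199e+06 rad/s
X_L = ωL = 24.0 Ω
X_C = 1/(ωC) = 41.3 Ω
Net reactance X = X_L − X_C = -17.4 Ω
Z = 4.50 − j17.4 Ω
|Z| = √(4.50² + 17.4²) = 17.9 Ω
∠Z = arctan(-17.4/4.50) = -75.5°
I = V/|Z| = 541 mA
P = VI cos φ = 9.7 × 0.541 × cos(-75.5°) = 1.32 W

1.32 W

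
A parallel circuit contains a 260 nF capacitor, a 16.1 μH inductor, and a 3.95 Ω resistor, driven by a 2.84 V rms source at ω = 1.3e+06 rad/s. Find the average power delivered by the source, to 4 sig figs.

X_L = ωL = 20.93 Ω
X_C = 1/(ωC) = 2.959 Ω
Parallel: admittances add. Y = 1/R + 1/(jωL) + jωC
Y = (0.2532 + j0.2902) S
|Y| = 0.3851 S → |Z| = 1/|Y| = 2.597 Ω, ∠Z = −∠Y = -48.90°
I = V/|Z| = 1.094 A
P = VI cos φ = 2.84 × 1.094 × cos(-48.90°) = 2.042 W

2.042 W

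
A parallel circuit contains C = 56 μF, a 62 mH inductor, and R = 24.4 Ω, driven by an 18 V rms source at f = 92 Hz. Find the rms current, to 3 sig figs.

ω = 2πf = 578.1 rad/s
X_L = ωL = 35.8 Ω
X_C = 1/(ωC) = 30.9 Ω
Parallel: admittances add. Y = 1/R + 1/(jωL) + jωC
Y = (0.0410 + j0.00447) S
|Y| = 0.0412 S → |Z| = 1/|Y| = 24.3 Ω, ∠Z = −∠Y = -6.22°
I = V/|Z| = 18/24.3 = 742 mA

742 mA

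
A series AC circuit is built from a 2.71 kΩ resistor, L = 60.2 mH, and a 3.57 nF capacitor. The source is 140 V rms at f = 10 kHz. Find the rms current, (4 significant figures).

50.13 mA

ω = 2πf = 62830 rad/s
X_L = ωL = 3782 Ω
X_C = 1/(ωC) = 4458 Ω
Net reactance X = X_L − X_C = -675.6 Ω
Z = 2710 − j675.6 Ω
|Z| = √(2710² + 675.6²) = 2793 Ω
I = V/|Z| = 140/2793 = 50.13 mA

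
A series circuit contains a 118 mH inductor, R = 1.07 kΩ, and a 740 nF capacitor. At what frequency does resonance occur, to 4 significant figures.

538.6 Hz

ω₀ = 1/√(LC) = 1/√(0.118 × 7.4e-07) = 3384 rad/s
f₀ = ω₀/(2π) = 538.6 Hz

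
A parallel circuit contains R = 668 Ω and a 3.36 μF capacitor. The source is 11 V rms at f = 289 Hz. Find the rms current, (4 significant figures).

ω = 2πf = 1816 rad/s
X_C = 1/(ωC) = 163.9 Ω
Parallel: admittances add. Y = 1/R + jωC
Y = (0.001497 + j0.006101) S
|Y| = 0.006282 S → |Z| = 1/|Y| = 159.2 Ω, ∠Z = −∠Y = -76.21°
I = V/|Z| = 11/159.2 = 69.10 mA

69.10 mA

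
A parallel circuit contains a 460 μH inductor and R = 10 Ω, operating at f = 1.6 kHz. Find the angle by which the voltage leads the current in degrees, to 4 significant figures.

65.18°

ω = 2πf = 10050 rad/s
X_L = ωL = 4.624 Ω
Parallel: admittances add. Y = 1/R + 1/(jωL)
Y = (0.1000 − j0.2162) S
|Y| = 0.2382 S → |Z| = 1/|Y| = 4.197 Ω, ∠Z = −∠Y = 65.18°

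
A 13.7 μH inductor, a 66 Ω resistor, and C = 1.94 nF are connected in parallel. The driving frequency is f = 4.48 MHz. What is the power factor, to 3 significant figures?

ω = 2πf = 2.815e+07 rad/s
X_L = ωL = 386 Ω
X_C = 1/(ωC) = 18.3 Ω
Parallel: admittances add. Y = 1/R + 1/(jωL) + jωC
Y = (0.0152 + j0.0520) S
|Y| = 0.0542 S → |Z| = 1/|Y| = 18.5 Ω, ∠Z = −∠Y = -73.8°
cos φ = cos(-73.8°) = 0.280

0.280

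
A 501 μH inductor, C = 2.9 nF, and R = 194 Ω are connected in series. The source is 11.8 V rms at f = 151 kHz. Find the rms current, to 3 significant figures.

52.7 mA

ω = 2πf = 948800 rad/s
X_L = ωL = 475 Ω
X_C = 1/(ωC) = 363 Ω
Net reactance X = X_L − X_C = 112 Ω
Z = 194 + j112 Ω
|Z| = √(194² + 112²) = 224 Ω
I = V/|Z| = 11.8/224 = 52.7 mA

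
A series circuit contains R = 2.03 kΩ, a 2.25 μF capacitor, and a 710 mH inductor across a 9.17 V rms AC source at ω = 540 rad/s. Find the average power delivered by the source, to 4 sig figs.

X_L = ωL = 383.4 Ω
X_C = 1/(ωC) = 823.0 Ω
Net reactance X = X_L − X_C = -439.6 Ω
Z = 2030 − j439.6 Ω
|Z| = √(2030² + 439.6²) = 2077 Ω
∠Z = arctan(-439.6/2030) = -12.22°
I = V/|Z| = 4.415 mA
P = VI cos φ = 9.17 × 0.004415 × cos(-12.22°) = 39.57 mW

39.57 mW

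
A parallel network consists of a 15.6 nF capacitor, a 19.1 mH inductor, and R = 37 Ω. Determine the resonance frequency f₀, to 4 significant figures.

9.220 kHz

ω₀ = 1/√(LC) = 1/√(0.0191 × 1.56e-08) = 57930 rad/s
f₀ = ω₀/(2π) = 9.220 kHz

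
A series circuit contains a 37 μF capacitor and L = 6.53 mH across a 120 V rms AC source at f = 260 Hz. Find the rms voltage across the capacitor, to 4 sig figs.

337.8 V

ω = 2πf = 1634 rad/s
X_L = ωL = 10.67 Ω
X_C = 1/(ωC) = 16.54 Ω
Net reactance X = X_L − X_C = -5.877 Ω
Z = − j5.877 Ω
|Z| = √(0² + 5.877²) = 5.877 Ω
I = V/|Z| = 20.42 A
V_C = I·|Z_C| = 20.42 × 16.54 = 337.8 V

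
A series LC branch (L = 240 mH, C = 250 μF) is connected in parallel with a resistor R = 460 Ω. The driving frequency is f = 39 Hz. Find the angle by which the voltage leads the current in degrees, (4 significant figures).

ω = 2πf = 245.0 rad/s
X_L = ωL = 58.81 Ω
X_C = 1/(ωC) = 16.32 Ω
Branch 1: Z₁ = R = 460.0 Ω
Branch 2 (series LC): Z₂ = j(X_L − X_C) = j42.49 Ω
Parallel: Z = Z₁Z₂/(Z₁+Z₂), |Z| = 42.31 Ω, ∠Z = 84.72°

84.72°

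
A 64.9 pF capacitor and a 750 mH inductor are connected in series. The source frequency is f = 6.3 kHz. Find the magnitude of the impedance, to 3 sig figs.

360000 Ω

ω = 2πf = 39580 rad/s
X_L = ωL = 29700 Ω
X_C = 1/(ωC) = 389000 Ω
Net reactance X = X_L − X_C = -360000 Ω
Z = − j360000 Ω
|Z| = √(0² + 360000²) = 360000 Ω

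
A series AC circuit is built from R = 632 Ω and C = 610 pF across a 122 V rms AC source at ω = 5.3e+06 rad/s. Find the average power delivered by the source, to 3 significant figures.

X_C = 1/(ωC) = 309 Ω
Z = 632 − j309 Ω
|Z| = √(632² + 309²) = 704 Ω
∠Z = arctan(-309/632) = -26.1°
I = V/|Z| = 173 mA
P = VI cos φ = 122 × 0.173 × cos(-26.1°) = 19.0 W

19.0 W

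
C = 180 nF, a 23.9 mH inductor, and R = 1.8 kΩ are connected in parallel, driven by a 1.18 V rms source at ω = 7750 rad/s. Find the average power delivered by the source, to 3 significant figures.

X_L = ωL = 185 Ω
X_C = 1/(ωC) = 717 Ω
Parallel: admittances add. Y = 1/R + 1/(jωL) + jωC
Y = (0.000556 − j0.00400) S
|Y| = 0.00404 S → |Z| = 1/|Y| = 247 Ω, ∠Z = −∠Y = 82.1°
I = V/|Z| = 4.77 mA
P = VI cos φ = 1.18 × 0.00477 × cos(82.1°) = 774 μW

774 μW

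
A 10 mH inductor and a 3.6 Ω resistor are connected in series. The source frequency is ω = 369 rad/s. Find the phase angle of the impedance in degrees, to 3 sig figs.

45.7°

X_L = ωL = 3.69 Ω
Z = 3.60 + j3.69 Ω
|Z| = √(3.60² + 3.69²) = 5.16 Ω
∠Z = arctan(3.69/3.60) = 45.7°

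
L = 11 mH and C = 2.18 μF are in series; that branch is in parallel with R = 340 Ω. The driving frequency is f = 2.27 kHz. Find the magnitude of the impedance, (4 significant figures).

ω = 2πf = 14260 rad/s
X_L = ωL = 156.9 Ω
X_C = 1/(ωC) = 32.16 Ω
Branch 1: Z₁ = R = 340.0 Ω
Branch 2 (series LC): Z₂ = j(X_L − X_C) = j124.7 Ω
Parallel: Z = Z₁Z₂/(Z₁+Z₂), |Z| = 117.1 Ω, ∠Z = 69.85°

117.1 Ω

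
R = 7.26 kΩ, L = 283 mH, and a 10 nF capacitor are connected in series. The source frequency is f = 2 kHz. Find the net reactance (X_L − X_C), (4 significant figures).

ω = 2πf = 12570 rad/s
X_L = ωL = 3556 Ω
X_C = 1/(ωC) = 7958 Ω
X = 3556 − 7958 = -4401 Ω

-4401 Ω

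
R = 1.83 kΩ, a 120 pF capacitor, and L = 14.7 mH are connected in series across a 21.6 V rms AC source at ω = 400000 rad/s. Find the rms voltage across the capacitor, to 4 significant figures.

X_L = ωL = 5880 Ω
X_C = 1/(ωC) = 20830 Ω
Net reactance X = X_L − X_C = -14950 Ω
Z = 1830 − j14950 Ω
|Z| = √(1830² + 14950²) = 15060 Ω
I = V/|Z| = 1.434 mA
V_C = I·|Z_C| = 0.001434 × 20830 = 29.87 V

29.87 V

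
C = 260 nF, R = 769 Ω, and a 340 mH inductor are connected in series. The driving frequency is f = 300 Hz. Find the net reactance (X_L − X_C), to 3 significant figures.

ω = 2πf = 1885 rad/s
X_L = ωL = 641 Ω
X_C = 1/(ωC) = 2040 Ω
X = 641 − 2040 = -1400 Ω

-1400 Ω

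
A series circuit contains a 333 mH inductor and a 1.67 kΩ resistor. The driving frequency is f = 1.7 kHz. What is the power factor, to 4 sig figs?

0.4250

ω = 2πf = 10680 rad/s
X_L = ωL = 3557 Ω
Z = 1670 + j3557 Ω
|Z| = √(1670² + 3557²) = 3929 Ω
∠Z = arctan(3557/1670) = 64.85°
cos φ = cos(64.85°) = 0.4250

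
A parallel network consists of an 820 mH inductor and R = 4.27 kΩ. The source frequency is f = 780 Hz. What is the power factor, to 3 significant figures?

0.685

ω = 2πf = 4901 rad/s
X_L = ωL = 4020 Ω
Parallel: admittances add. Y = 1/R + 1/(jωL)
Y = (0.000234 − j0.000249) S
|Y| = 0.000342 S → |Z| = 1/|Y| = 2930 Ω, ∠Z = −∠Y = 46.7°
cos φ = cos(46.7°) = 0.685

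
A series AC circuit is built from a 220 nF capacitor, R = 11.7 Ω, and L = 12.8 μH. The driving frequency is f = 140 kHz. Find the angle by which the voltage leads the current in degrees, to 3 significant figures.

27.5°

ω = 2πf = 879600 rad/s
X_L = ωL = 11.3 Ω
X_C = 1/(ωC) = 5.17 Ω
Net reactance X = X_L − X_C = 6.09 Ω
Z = 11.7 + j6.09 Ω
|Z| = √(11.7² + 6.09²) = 13.2 Ω
∠Z = arctan(6.09/11.7) = 27.5°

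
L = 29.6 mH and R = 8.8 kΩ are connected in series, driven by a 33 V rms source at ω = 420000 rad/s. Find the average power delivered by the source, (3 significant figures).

X_L = ωL = 12400 Ω
Z = 8800 + j12400 Ω
|Z| = √(8800² + 12400²) = 15200 Ω
∠Z = arctan(12400/8800) = 54.7°
I = V/|Z| = 2.17 mA
P = VI cos φ = 33 × 0.00217 × cos(54.7°) = 41.3 mW

41.3 mW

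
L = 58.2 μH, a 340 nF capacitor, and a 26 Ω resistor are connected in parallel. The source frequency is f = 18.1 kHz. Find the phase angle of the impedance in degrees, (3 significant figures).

71.1°

ω = 2πf = 113700 rad/s
X_L = ωL = 6.62 Ω
X_C = 1/(ωC) = 25.9 Ω
Parallel: admittances add. Y = 1/R + 1/(jωL) + jωC
Y = (0.0385 − j0.112) S
|Y| = 0.119 S → |Z| = 1/|Y| = 8.42 Ω, ∠Z = −∠Y = 71.1°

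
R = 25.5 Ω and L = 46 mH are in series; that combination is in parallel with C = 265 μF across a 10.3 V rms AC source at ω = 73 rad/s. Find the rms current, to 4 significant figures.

423.4 mA

X_L = ωL = 3.358 Ω
X_C = 1/(ωC) = 51.69 Ω
Branch 1 (R+jX_L): Z₁ = 25.50 + j3.358 Ω, |Z₁| = 25.72 Ω
Branch 2 (−jX_C): Z₂ = −j51.69 Ω
Parallel: Z = Z₁Z₂/(Z₁+Z₂), |Z| = 24.33 Ω, ∠Z = -20.31°
I = V/|Z| = 10.3/24.33 = 423.4 mA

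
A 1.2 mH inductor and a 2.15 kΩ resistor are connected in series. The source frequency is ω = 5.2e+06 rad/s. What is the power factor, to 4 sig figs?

X_L = ωL = 6240 Ω
Z = 2150 + j6240 Ω
|Z| = √(2150² + 6240²) = 6600 Ω
∠Z = arctan(6240/2150) = 70.99°
cos φ = cos(70.99°) = 0.3258

0.3258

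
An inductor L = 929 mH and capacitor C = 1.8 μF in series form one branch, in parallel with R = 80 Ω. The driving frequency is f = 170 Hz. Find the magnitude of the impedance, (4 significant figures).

78.88 Ω

ω = 2πf = 1068 rad/s
X_L = ωL = 992.3 Ω
X_C = 1/(ωC) = 520.1 Ω
Branch 1: Z₁ = R = 80.00 Ω
Branch 2 (series LC): Z₂ = j(X_L − X_C) = j472.2 Ω
Parallel: Z = Z₁Z₂/(Z₁+Z₂), |Z| = 78.88 Ω, ∠Z = 9.616°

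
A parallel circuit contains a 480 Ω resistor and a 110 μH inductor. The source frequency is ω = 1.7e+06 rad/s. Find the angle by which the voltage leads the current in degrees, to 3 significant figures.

68.7°

X_L = ωL = 187 Ω
Parallel: admittances add. Y = 1/R + 1/(jωL)
Y = (0.00208 − j0.00535) S
|Y| = 0.00574 S → |Z| = 1/|Y| = 174 Ω, ∠Z = −∠Y = 68.7°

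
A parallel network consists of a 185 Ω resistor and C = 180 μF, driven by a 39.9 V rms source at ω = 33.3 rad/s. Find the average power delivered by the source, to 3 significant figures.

X_C = 1/(ωC) = 167 Ω
Parallel: admittances add. Y = 1/R + jωC
Y = (0.00541 + j0.00599) S
|Y| = 0.00807 S → |Z| = 1/|Y| = 124 Ω, ∠Z = −∠Y = -48.0°
I = V/|Z| = 322 mA
P = VI cos φ = 39.9 × 0.322 × cos(-48.0°) = 8.61 W

8.61 W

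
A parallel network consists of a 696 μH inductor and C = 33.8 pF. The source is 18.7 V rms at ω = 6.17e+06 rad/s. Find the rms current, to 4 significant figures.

454.8 μA

X_L = ωL = 4294 Ω
X_C = 1/(ωC) = 4795 Ω
Parallel: admittances add. Y = 1/(jωL) + jωC
Y = (0 − j2.432e-05) S
|Y| = 2.432e-05 S → |Z| = 1/|Y| = 41120 Ω, ∠Z = −∠Y = 90.00°
I = V/|Z| = 18.7/41120 = 454.8 μA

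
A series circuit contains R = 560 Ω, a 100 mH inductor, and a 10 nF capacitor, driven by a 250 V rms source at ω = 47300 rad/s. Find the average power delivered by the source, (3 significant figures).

X_L = ωL = 4730 Ω
X_C = 1/(ωC) = 2110 Ω
Net reactance X = X_L − X_C = 2620 Ω
Z = 560 + j2620 Ω
|Z| = √(560² + 2620²) = 2680 Ω
∠Z = arctan(2620/560) = 77.9°
I = V/|Z| = 93.5 mA
P = VI cos φ = 250 × 0.0935 × cos(77.9°) = 4.89 W

4.89 W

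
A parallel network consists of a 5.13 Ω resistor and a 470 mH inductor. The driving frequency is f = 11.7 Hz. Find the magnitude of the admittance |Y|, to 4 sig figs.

ω = 2πf = 73.51 rad/s
X_L = ωL = 34.55 Ω
Parallel: admittances add. Y = 1/R + 1/(jωL)
Y = (0.1949 − j0.02894) S
|Y| = 0.1971 S → |Z| = 1/|Y| = 5.074 Ω, ∠Z = −∠Y = 8.445°

197.1 mS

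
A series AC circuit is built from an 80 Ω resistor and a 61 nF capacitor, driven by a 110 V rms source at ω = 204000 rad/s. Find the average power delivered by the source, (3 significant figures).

75.3 W

X_C = 1/(ωC) = 80.4 Ω
Z = 80.0 − j80.4 Ω
|Z| = √(80.0² + 80.4²) = 113 Ω
∠Z = arctan(-80.4/80.0) = -45.1°
I = V/|Z| = 970 mA
P = VI cos φ = 110 × 0.970 × cos(-45.1°) = 75.3 W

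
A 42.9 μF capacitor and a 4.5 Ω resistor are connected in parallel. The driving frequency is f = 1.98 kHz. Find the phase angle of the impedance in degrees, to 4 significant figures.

ω = 2πf = 12440 rad/s
X_C = 1/(ωC) = 1.874 Ω
Parallel: admittances add. Y = 1/R + jωC
Y = (0.2222 + j0.5337) S
|Y| = 0.5781 S → |Z| = 1/|Y| = 1.730 Ω, ∠Z = −∠Y = -67.39°

-67.39°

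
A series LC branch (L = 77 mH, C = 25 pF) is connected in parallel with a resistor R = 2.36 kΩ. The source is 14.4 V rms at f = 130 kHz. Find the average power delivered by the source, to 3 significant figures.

ω = 2πf = 816800 rad/s
X_L = ωL = 62900 Ω
X_C = 1/(ωC) = 49000 Ω
Branch 1: Z₁ = R = 2360 Ω
Branch 2 (series LC): Z₂ = j(X_L − X_C) = j13900 Ω
Parallel: Z = Z₁Z₂/(Z₁+Z₂), |Z| = 2330 Ω, ∠Z = 9.62°
I = V/|Z| = 6.19 mA
P = VI cos φ = 14.4 × 0.00619 × cos(9.62°) = 87.9 mW

87.9 mW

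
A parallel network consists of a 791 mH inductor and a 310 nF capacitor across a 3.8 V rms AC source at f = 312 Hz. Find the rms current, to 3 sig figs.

141 μA

ω = 2πf = 1960 rad/s
X_L = ωL = 1550 Ω
X_C = 1/(ωC) = 1650 Ω
Parallel: admittances add. Y = 1/(jωL) + jωC
Y = (0 − j3.72e-05) S
|Y| = 3.72e-05 S → |Z| = 1/|Y| = 26900 Ω, ∠Z = −∠Y = 90.0°
I = V/|Z| = 3.8/26900 = 141 μA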